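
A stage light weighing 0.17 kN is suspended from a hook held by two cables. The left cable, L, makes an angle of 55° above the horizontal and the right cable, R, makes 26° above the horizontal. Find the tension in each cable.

ΣF_x = 0: −T_L·cos55° + T_R·cos26° = 0 → T_R = 0.638162·T_L.
ΣF_y = 0: T_L·sin55° + T_R·sin26° = 0.17.
Substitute: T_L·(0.819152 + 0.638162·0.438371) = 0.17 → T_L = 0.1547 kN.
Then T_R = 0.638162 × 0.1547 = 0.09872 kN.

T_L = 0.1547 kN, T_R = 0.09872 kN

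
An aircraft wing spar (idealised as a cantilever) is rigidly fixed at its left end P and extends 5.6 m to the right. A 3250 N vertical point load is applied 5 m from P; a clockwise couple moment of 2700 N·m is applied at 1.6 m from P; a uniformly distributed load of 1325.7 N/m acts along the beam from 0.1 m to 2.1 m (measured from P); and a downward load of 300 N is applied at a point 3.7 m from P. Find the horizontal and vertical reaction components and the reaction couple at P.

P_x = 0, P_y = 6201 N, M_P = 22980 N·m

Resultant of the distributed load: 1325.7 × 2 = 2651.4 N at 1.1 m from P.
ΣF_x = 0: P_x = 0.
ΣF_y = 0: P_y − 3250 − 1325.7·2 − 300 = 0 → P_y = 6201 N.
ΣM about P: M_P − 3250·5 − 2700 − (1325.7·2)·1.1 − 300·3.7 = 0 → M_P = 22980 N·m.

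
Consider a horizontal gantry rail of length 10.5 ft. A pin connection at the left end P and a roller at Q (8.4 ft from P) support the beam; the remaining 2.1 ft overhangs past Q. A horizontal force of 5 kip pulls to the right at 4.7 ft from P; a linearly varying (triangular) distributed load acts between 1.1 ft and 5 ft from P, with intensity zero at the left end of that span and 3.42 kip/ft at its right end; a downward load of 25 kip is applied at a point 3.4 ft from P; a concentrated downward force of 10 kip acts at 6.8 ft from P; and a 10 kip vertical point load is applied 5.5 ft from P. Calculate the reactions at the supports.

Resultant of the triangular load: ½ × 3.42 × 3.9 = 6.669 kip, acting at 3.7 ft from P (one-third of the span from the peak).
Moments about P: Q_y·8.4 − (½·3.42·3.9)·3.7 − 25·3.4 − 10·6.8 − 10·5.5 = 0 → Q_y = 232.6753/8.4 = 27.6994 ≈ 27.70 kip.
ΣF_y = 0: P_y + 27.6994 − ½·3.42·3.9 − 25 − 10 − 10 = 0 → P_y = 23.97 kip.
ΣF_x = 0: P_x + 5 = 0 → P_x = -5.000 kip.

P_x = -5.000 kip, P_y = 23.97 kip, Q_y = 27.70 kip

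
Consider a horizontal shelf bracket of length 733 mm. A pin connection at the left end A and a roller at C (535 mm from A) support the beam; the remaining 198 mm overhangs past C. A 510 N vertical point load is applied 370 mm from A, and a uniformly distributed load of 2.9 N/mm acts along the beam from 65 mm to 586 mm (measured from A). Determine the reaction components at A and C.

Resultant of the distributed load: 2.9 × 521 = 1510.9 N at 325.5 mm from A.
Taking moments about A: C_y·535 − 510·370 − (2.9·521)·325.5 = 0 → C_y = 680497.95/535 = 1271.96 ≈ 1272 N.
ΣF_y = 0: A_y + 1271.96 − 510 − 2.9·521 = 0 → A_y = 748.9 N.
ΣF_x = 0: no horizontal applied forces, so A_x = 0.

A_x = 0, A_y = 748.9 N, C_y = 1272 N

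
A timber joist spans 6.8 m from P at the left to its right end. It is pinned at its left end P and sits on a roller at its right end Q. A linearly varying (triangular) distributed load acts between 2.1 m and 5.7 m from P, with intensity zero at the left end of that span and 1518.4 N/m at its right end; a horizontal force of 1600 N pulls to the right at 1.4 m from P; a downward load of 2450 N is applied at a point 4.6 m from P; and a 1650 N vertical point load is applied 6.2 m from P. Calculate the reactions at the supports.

P_x = -1600 N, P_y = 1863 N, Q_y = 4970 N

Resultant of the triangular load: ½ × 1518.4 × 3.6 = 2733.12 N, acting at 4.5 m from P (one-third of the span from the peak).
Moments about P: Q_y·6.8 − (½·1518.4·3.6)·4.5 − 2450·4.6 − 1650·6.2 = 0 → Q_y = 33799.04/6.8 = 4970.45 ≈ 4970 N.
ΣF_y = 0: P_y + 4970.45 − ½·1518.4·3.6 − 2450 − 1650 = 0 → P_y = 1863 N.
ΣF_x = 0: P_x + 1600 = 0 → P_x = -1600 N.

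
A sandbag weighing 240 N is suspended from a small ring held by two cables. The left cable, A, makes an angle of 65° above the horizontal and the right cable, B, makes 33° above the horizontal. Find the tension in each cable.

T_A = 203.3 N, T_B = 102.4 N

ΣF_x = 0: −T_A·cos65° + T_B·cos33° = 0 → T_B = 0.503915·T_A.
ΣF_y = 0: T_A·sin65° + T_B·sin33° = 240.
Substitute: T_A·(0.906308 + 0.503915·0.544639) = 240 → T_A = 203.259 ≈ 203.3 N.
Then T_B = 0.503915 × 203.259 = 102.4 N.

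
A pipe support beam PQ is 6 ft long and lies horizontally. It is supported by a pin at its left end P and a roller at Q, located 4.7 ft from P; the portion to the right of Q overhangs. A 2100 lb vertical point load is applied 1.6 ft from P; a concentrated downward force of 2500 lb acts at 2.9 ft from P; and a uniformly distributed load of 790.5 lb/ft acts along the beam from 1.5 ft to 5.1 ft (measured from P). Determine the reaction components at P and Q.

Resultant of the distributed load: 790.5 × 3.6 = 2845.8 lb at 3.3 ft from P.
Taking moments about P: Q_y·4.7 − 2100·1.6 − 2500·2.9 − (790.5·3.6)·3.3 = 0 → Q_y = 20001.14/4.7 = 4255.56 ≈ 4256 lb.
ΣF_y = 0: P_y + 4255.56 − 2100 − 2500 − 790.5·3.6 = 0 → P_y = 3190 lb.
ΣF_x = 0: no horizontal applied forces, so P_x = 0.

P_x = 0, P_y = 3190 lb, Q_y = 4256 lb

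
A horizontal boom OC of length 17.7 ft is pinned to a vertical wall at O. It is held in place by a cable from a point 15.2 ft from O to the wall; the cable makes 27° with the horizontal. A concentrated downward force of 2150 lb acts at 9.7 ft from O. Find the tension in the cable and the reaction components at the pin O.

ΣM about O: T·sin27°·15.2 − 2150·9.7 = 0 → T = 20855/(15.2·0.45399) = 3022.18 ≈ 3022 lb.
ΣF_x = 0: O_x − T·cos27° = 0 → O_x = 3022.18 × 0.891007 = 2693 lb.
ΣF_y = 0: O_y + T·sin27° − 2150 = 0 → O_y = 2150 − 3022.18 × 0.45399 = 778.0 lb.

T = 3022 lb, O_x = 2693 lb, O_y = 778.0 lb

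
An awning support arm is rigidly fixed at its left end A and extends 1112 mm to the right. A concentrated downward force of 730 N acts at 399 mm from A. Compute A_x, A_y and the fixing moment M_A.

ΣF_x = 0: A_x = 0.
ΣF_y = 0: A_y − 730 = 0 → A_y = 730.0 N.
ΣM about A: M_A − 730·399 = 0 → M_A = 291300 N·mm.

A_x = 0, A_y = 730.0 N, M_A = 291300 N·mm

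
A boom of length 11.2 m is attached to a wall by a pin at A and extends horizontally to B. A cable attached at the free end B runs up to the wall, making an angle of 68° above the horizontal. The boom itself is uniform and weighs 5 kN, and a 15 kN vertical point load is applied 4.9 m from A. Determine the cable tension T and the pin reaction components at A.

ΣM about A: T·sin68°·11.2 − 5·5.6 − 15·4.9 = 0 → T = 101.5/(11.2·0.927184) = 9.77422 ≈ 9.774 kN.
ΣF_x = 0: A_x − T·cos68° = 0 → A_x = 9.77422 × 0.374607 = 3.661 kN.
ΣF_y = 0: A_y + T·sin68° − 5 − 15 = 0 → A_y = 20 − 9.77422 × 0.927184 = 10.94 kN.

T = 9.774 kN, A_x = 3.661 kN, A_y = 10.94 kN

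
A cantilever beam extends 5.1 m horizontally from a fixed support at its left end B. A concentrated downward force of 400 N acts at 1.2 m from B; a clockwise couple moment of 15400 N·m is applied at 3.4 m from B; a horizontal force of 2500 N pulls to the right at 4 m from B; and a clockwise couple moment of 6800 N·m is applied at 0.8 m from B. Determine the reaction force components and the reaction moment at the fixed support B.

ΣF_x = 0: B_x + 2500 = 0 → B_x = -2500 N.
ΣF_y = 0: B_y − 400 = 0 → B_y = 400.0 N.
ΣM about B: M_B − 400·1.2 − 15400 − 6800 = 0 → M_B = 22680 N·m.

B_x = -2500 N, B_y = 400.0 N, M_B = 22680 N·m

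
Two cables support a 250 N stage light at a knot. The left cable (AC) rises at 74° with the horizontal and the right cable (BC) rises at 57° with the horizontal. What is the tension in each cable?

T_AC = 180.4 N, T_BC = 91.31 N

ΣF_x = 0: −T_AC·cos74° + T_BC·cos57° = 0 → T_BC = 0.506092·T_AC.
ΣF_y = 0: T_AC·sin74° + T_BC·sin57° = 250.
Substitute: T_AC·(0.961262 + 0.506092·0.838671) = 250 → T_AC = 180.413 ≈ 180.4 N.
Then T_BC = 0.506092 × 180.413 = 91.31 N.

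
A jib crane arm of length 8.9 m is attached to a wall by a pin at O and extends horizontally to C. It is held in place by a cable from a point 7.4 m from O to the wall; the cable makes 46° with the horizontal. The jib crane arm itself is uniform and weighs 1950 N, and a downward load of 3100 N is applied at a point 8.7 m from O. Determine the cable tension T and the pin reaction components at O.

ΣM about O: T·sin46°·7.4 − 1950·4.45 − 3100·8.7 = 0 → T = 35647.5/(7.4·0.71934) = 6696.74 ≈ 6697 N.
ΣF_x = 0: O_x − T·cos46° = 0 → O_x = 6696.74 × 0.694658 = 4652 N.
ΣF_y = 0: O_y + T·sin46° − 1950 − 3100 = 0 → O_y = 5050 − 6696.74 × 0.71934 = 232.8 N.

T = 6697 N, O_x = 4652 N, O_y = 232.8 N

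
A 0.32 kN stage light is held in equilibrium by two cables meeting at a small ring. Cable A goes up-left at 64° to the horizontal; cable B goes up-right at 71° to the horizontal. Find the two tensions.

T_A = 0.1473 kN, T_B = 0.1984 kN

ΣF_x = 0: −T_A·cos64° + T_B·cos71° = 0 → T_B = 1.34648·T_A.
ΣF_y = 0: T_A·sin64° + T_B·sin71° = 0.32.
Substitute: T_A·(0.898794 + 1.34648·0.945519) = 0.32 → T_A = 0.147335 ≈ 0.1473 kN.
Then T_B = 1.34648 × 0.147335 = 0.1984 kN.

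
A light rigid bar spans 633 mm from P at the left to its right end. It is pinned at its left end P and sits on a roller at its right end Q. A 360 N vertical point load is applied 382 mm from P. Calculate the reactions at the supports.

P_x = 0, P_y = 142.7 N, Q_y = 217.3 N

Taking moments about P: Q_y·633 − 360·382 = 0 → Q_y = 137520/633 = 217.251 ≈ 217.3 N.
ΣF_y = 0: P_y + 217.251 − 360 = 0 → P_y = 142.7 N.
ΣF_x = 0: no horizontal applied forces, so P_x = 0.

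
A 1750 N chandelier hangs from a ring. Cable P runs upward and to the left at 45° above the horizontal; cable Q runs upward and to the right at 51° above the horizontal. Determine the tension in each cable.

T_P = 1107 N, T_Q = 1244 N

ΣF_x = 0: −T_P·cos45° + T_Q·cos51° = 0 → T_Q = 1.1236·T_P.
ΣF_y = 0: T_P·sin45° + T_Q·sin51° = 1750.
Substitute: T_P·(0.707107 + 1.1236·0.777146) = 1750 → T_P = 1107.38 ≈ 1107 N.
Then T_Q = 1.1236 × 1107.38 = 1244 N.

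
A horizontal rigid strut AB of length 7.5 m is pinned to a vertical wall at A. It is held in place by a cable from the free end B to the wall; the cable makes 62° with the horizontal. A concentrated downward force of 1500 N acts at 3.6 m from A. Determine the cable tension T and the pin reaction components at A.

ΣM about A: T·sin62°·7.5 − 1500·3.6 = 0 → T = 5400/(7.5·0.882948) = 815.45 ≈ 815.5 N.
ΣF_x = 0: A_x − T·cos62° = 0 → A_x = 815.45 × 0.469472 = 382.8 N.
ΣF_y = 0: A_y + T·sin62° − 1500 = 0 → A_y = 1500 − 815.45 × 0.882948 = 780.0 N.

T = 815.5 N, A_x = 382.8 N, A_y = 780.0 N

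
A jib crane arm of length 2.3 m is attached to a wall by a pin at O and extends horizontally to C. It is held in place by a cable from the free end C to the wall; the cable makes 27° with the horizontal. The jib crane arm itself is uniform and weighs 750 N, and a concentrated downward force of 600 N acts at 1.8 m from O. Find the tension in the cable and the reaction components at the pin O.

ΣM about O: T·sin27°·2.3 − 750·1.15 − 600·1.8 = 0 → T = 1942.5/(2.3·0.45399) = 1860.32 ≈ 1860 N.
ΣF_x = 0: O_x − T·cos27° = 0 → O_x = 1860.32 × 0.891007 = 1658 N.
ΣF_y = 0: O_y + T·sin27° − 750 − 600 = 0 → O_y = 1350 − 1860.32 × 0.45399 = 505.4 N.

T = 1860 N, O_x = 1658 N, O_y = 505.4 N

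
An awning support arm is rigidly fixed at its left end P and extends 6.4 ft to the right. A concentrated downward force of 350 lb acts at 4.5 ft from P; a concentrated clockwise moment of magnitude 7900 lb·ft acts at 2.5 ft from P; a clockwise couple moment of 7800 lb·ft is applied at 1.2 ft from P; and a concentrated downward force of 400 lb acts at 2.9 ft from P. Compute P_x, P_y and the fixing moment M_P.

ΣF_x = 0: P_x = 0.
ΣF_y = 0: P_y − 350 − 400 = 0 → P_y = 750.0 lb.
ΣM about P: M_P − 350·4.5 − 7900 − 7800 − 400·2.9 = 0 → M_P = 18440 lb·ft.

P_x = 0, P_y = 750.0 lb, M_P = 18440 lb·ft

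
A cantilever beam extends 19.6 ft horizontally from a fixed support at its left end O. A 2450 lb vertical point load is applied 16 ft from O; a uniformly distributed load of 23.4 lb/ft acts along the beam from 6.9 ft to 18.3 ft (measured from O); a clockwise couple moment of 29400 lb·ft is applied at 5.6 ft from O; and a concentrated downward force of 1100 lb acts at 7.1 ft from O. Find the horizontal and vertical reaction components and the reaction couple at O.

O_x = 0, O_y = 3817 lb, M_O = 79770 lb·ft

Resultant of the distributed load: 23.4 × 11.4 = 266.76 lb at 12.6 ft from O.
ΣF_x = 0: O_x = 0.
ΣF_y = 0: O_y − 2450 − 23.4·11.4 − 1100 = 0 → O_y = 3817 lb.
ΣM about O: M_O − 2450·16 − (23.4·11.4)·12.6 − 29400 − 1100·7.1 = 0 → M_O = 79770 lb·ft.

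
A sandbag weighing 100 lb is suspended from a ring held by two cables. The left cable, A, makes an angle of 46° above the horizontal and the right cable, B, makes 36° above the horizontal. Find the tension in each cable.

ΣF_x = 0: −T_A·cos46° + T_B·cos36° = 0 → T_B = 0.858645·T_A.
ΣF_y = 0: T_A·sin46° + T_B·sin36° = 100.
Substitute: T_A·(0.71934 + 0.858645·0.587785) = 100 → T_A = 81.6968 ≈ 81.70 lb.
Then T_B = 0.858645 × 81.6968 = 70.15 lb.

T_A = 81.70 lb, T_B = 70.15 lb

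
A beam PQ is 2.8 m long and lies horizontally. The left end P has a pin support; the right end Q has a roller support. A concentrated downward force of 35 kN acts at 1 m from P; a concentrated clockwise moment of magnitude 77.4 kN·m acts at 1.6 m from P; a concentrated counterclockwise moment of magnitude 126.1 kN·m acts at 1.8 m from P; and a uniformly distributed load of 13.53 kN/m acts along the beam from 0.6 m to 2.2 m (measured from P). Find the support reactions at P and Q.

P_x = 0, P_y = 50.72 kN, Q_y = 5.931 kN

Resultant of the distributed load: 13.53 × 1.6 = 21.648 kN at 1.4 m from P.
Moments about P: Q_y·2.8 − 35·1 − 77.4 + 126.1 − (13.53·1.6)·1.4 = 0 → Q_y = 16.6072/2.8 = 5.93114 ≈ 5.931 kN.
ΣF_y = 0: P_y + 5.93114 − 35 − 13.53·1.6 = 0 → P_y = 50.72 kN.
ΣF_x = 0: no horizontal applied forces, so P_x = 0.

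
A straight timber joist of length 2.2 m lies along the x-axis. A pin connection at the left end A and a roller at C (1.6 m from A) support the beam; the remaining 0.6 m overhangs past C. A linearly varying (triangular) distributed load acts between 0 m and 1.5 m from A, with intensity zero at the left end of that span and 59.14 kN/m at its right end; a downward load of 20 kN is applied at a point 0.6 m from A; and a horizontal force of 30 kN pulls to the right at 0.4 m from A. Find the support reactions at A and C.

A_x = -30.00 kN, A_y = 29.13 kN, C_y = 35.22 kN

Resultant of the triangular load: ½ × 59.14 × 1.5 = 44.355 kN, acting at 1 m from A (one-third of the span from the peak).
Moments about A: C_y·1.6 − (½·59.14·1.5)·1 − 20·0.6 = 0 → C_y = 56.355/1.6 = 35.2219 ≈ 35.22 kN.
ΣF_y = 0: A_y + 35.2219 − ½·59.14·1.5 − 20 = 0 → A_y = 29.13 kN.
ΣF_x = 0: A_x + 30 = 0 → A_x = -30.00 kN.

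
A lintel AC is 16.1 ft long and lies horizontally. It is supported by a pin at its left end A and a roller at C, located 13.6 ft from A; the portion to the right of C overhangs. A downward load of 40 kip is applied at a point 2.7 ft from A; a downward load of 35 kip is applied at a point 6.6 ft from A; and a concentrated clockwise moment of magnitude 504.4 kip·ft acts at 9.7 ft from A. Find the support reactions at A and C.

Taking moments about A: C_y·13.6 − 40·2.7 − 35·6.6 − 504.4 = 0 → C_y = 843.4/13.6 = 62.0147 ≈ 62.01 kip.
ΣF_y = 0: A_y + 62.0147 − 40 − 35 = 0 → A_y = 12.99 kip.
ΣF_x = 0: no horizontal applied forces, so A_x = 0.

A_x = 0, A_y = 12.99 kip, C_y = 62.01 kip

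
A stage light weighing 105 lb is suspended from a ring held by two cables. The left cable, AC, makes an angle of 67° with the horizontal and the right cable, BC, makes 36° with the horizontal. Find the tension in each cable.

T_AC = 87.18 lb, T_BC = 42.11 lb

ΣF_x = 0: −T_AC·cos67° + T_BC·cos36° = 0 → T_BC = 0.48297·T_AC.
ΣF_y = 0: T_AC·sin67° + T_BC·sin36° = 105.
Substitute: T_AC·(0.920505 + 0.48297·0.587785) = 105 → T_AC = 87.1812 ≈ 87.18 lb.
Then T_BC = 0.48297 × 87.1812 = 42.11 lb.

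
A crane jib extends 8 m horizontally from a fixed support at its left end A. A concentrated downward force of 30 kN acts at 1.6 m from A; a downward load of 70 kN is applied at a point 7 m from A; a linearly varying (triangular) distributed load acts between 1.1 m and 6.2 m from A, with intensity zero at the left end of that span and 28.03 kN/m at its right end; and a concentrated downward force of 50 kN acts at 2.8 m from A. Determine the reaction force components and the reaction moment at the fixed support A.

Resultant of the triangular load: ½ × 28.03 × 5.1 = 71.4765 kN, acting at 4.5 m from A (one-third of the span from the peak).
ΣF_x = 0: A_x = 0.
ΣF_y = 0: A_y − 30 − 70 − ½·28.03·5.1 − 50 = 0 → A_y = 221.5 kN.
ΣM about A: M_A − 30·1.6 − 70·7 − (½·28.03·5.1)·4.5 − 50·2.8 = 0 → M_A = 999.6 kN·m.

A_x = 0, A_y = 221.5 kN, M_A = 999.6 kN·m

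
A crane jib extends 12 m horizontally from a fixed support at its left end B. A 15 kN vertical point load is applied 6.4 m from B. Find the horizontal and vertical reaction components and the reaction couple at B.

ΣF_x = 0: B_x = 0.
ΣF_y = 0: B_y − 15 = 0 → B_y = 15.00 kN.
ΣM about B: M_B − 15·6.4 = 0 → M_B = 96.00 kN·m.

B_x = 0, B_y = 15.00 kN, M_B = 96.00 kN·m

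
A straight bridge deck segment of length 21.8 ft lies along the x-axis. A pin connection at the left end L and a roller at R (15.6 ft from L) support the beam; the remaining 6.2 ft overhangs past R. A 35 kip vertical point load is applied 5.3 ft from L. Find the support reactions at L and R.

Taking moments about L: R_y·15.6 − 35·5.3 = 0 → R_y = 185.5/15.6 = 11.891 ≈ 11.89 kip.
ΣF_y = 0: L_y + 11.891 − 35 = 0 → L_y = 23.11 kip.
ΣF_x = 0: no horizontal applied forces, so L_x = 0.

L_x = 0, L_y = 23.11 kip, R_y = 11.89 kip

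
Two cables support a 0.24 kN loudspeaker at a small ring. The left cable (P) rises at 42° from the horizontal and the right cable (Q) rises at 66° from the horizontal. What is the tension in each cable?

ΣF_x = 0: −T_P·cos42° + T_Q·cos66° = 0 → T_Q = 1.82709·T_P.
ΣF_y = 0: T_P·sin42° + T_Q·sin66° = 0.24.
Substitute: T_P·(0.669131 + 1.82709·0.913545) = 0.24 → T_P = 0.10264 ≈ 0.1026 kN.
Then T_Q = 1.82709 × 0.10264 = 0.1875 kN.

T_P = 0.1026 kN, T_Q = 0.1875 kN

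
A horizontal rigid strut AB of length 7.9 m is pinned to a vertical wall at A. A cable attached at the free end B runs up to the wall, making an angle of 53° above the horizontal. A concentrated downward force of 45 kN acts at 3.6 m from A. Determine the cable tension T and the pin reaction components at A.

T = 25.68 kN, A_x = 15.45 kN, A_y = 24.49 kN

ΣM about A: T·sin53°·7.9 − 45·3.6 = 0 → T = 162/(7.9·0.798636) = 25.6767 ≈ 25.68 kN.
ΣF_x = 0: A_x − T·cos53° = 0 → A_x = 25.6767 × 0.601815 = 15.45 kN.
ΣF_y = 0: A_y + T·sin53° − 45 = 0 → A_y = 45 − 25.6767 × 0.798636 = 24.49 kN.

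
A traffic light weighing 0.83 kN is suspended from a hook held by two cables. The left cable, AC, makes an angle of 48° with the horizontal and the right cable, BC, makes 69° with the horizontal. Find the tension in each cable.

T_AC = 0.3338 kN, T_BC = 0.6233 kN

ΣF_x = 0: −T_AC·cos48° + T_BC·cos69° = 0 → T_BC = 1.86716·T_AC.
ΣF_y = 0: T_AC·sin48° + T_BC·sin69° = 0.83.
Substitute: T_AC·(0.743145 + 1.86716·0.93358) = 0.83 → T_AC = 0.333831 ≈ 0.3338 kN.
Then T_BC = 1.86716 × 0.333831 = 0.6233 kN.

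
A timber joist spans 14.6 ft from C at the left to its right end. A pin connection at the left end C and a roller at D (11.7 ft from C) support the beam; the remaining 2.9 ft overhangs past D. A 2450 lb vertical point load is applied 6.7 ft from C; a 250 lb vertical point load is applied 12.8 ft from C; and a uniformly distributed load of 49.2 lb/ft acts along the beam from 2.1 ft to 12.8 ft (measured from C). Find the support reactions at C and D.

C_x = 0, C_y = 1215 lb, D_y = 2012 lb

Resultant of the distributed load: 49.2 × 10.7 = 526.44 lb at 7.45 ft from C.
ΣM about C: D_y·11.7 − 2450·6.7 − 250·12.8 − (49.2·10.7)·7.45 = 0 → D_y = 23536.978/11.7 = 2011.71 ≈ 2012 lb.
ΣF_y = 0: C_y + 2011.71 − 2450 − 250 − 49.2·10.7 = 0 → C_y = 1215 lb.
ΣF_x = 0: no horizontal applied forces, so C_x = 0.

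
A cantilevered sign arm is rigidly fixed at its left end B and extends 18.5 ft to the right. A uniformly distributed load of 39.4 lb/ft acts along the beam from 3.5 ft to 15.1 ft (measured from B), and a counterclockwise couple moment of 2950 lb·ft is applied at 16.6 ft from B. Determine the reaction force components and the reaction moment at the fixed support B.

B_x = 0, B_y = 457.0 lb, M_B = 1300 lb·ft

Resultant of the distributed load: 39.4 × 11.6 = 457.04 lb at 9.3 ft from B.
ΣF_x = 0: B_x = 0.
ΣF_y = 0: B_y − 39.4·11.6 = 0 → B_y = 457.0 lb.
ΣM about B: M_B − (39.4·11.6)·9.3 + 2950 = 0 → M_B = 1300 lb·ft.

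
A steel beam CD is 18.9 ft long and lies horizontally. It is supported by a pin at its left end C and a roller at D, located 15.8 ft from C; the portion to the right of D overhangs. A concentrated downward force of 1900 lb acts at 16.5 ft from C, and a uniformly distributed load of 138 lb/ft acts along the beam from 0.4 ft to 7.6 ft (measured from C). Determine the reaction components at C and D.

Resultant of the distributed load: 138 × 7.2 = 993.6 lb at 4 ft from C.
Taking moments about C: D_y·15.8 − 1900·16.5 − (138·7.2)·4 = 0 → D_y = 35324.4/15.8 = 2235.72 ≈ 2236 lb.
ΣF_y = 0: C_y + 2235.72 − 1900 − 138·7.2 = 0 → C_y = 657.9 lb.
ΣF_x = 0: no horizontal applied forces, so C_x = 0.

C_x = 0, C_y = 657.9 lb, D_y = 2236 lb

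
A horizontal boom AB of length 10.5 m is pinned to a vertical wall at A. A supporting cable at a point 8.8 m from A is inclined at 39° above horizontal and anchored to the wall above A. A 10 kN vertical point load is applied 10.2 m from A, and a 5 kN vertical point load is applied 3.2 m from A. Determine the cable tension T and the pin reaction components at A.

ΣM about A: T·sin39°·8.8 − 10·10.2 − 5·3.2 = 0 → T = 118/(8.8·0.62932) = 21.3073 ≈ 21.31 kN.
ΣF_x = 0: A_x − T·cos39° = 0 → A_x = 21.3073 × 0.777146 = 16.56 kN.
ΣF_y = 0: A_y + T·sin39° − 10 − 5 = 0 → A_y = 15 − 21.3073 × 0.62932 = 1.591 kN.

T = 21.31 kN, A_x = 16.56 kN, A_y = 1.591 kN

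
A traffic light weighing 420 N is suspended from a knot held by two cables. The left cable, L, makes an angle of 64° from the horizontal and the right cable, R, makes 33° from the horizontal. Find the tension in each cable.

ΣF_x = 0: −T_L·cos64° + T_R·cos33° = 0 → T_R = 0.522698·T_L.
ΣF_y = 0: T_L·sin64° + T_R·sin33° = 420.
Substitute: T_L·(0.898794 + 0.522698·0.544639) = 420 → T_L = 354.887 ≈ 354.9 N.
Then T_R = 0.522698 × 354.887 = 185.5 N.

T_L = 354.9 N, T_R = 185.5 N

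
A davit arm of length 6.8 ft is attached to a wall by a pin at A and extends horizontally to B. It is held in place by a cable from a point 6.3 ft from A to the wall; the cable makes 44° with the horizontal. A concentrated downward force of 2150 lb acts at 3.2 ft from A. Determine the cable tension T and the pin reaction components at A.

ΣM about A: T·sin44°·6.3 − 2150·3.2 = 0 → T = 6880/(6.3·0.694658) = 1572.09 ≈ 1572 lb.
ΣF_x = 0: A_x − T·cos44° = 0 → A_x = 1572.09 × 0.71934 = 1131 lb.
ΣF_y = 0: A_y + T·sin44° − 2150 = 0 → A_y = 2150 − 1572.09 × 0.694658 = 1058 lb.

T = 1572 lb, A_x = 1131 lb, A_y = 1058 lb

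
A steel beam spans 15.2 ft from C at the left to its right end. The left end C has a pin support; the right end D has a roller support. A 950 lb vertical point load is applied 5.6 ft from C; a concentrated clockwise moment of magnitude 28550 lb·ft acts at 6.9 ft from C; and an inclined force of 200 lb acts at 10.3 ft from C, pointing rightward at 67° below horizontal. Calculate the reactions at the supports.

ΣM about C: D_y·15.2 − 950·5.6 − 28550 − 200·sin67°·10.3 = 0 → D_y = 35766.2/15.2 = 2353.04 ≈ 2353 lb.
ΣF_y = 0: C_y + 2353.04 − 950 − 200·sin67° = 0 → C_y = -1219 lb.
ΣF_x = 0: C_x + 200·cos67° = 0 → C_x = -78.15 lb.

C_x = -78.15 lb, C_y = -1219 lb, D_y = 2353 lb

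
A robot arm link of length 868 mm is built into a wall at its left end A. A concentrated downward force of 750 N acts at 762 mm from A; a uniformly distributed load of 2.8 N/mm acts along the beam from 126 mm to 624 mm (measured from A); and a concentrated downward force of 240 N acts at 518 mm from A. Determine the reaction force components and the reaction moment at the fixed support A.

A_x = 0, A_y = 2384 N, M_A = 1219000 N·mm

Resultant of the distributed load: 2.8 × 498 = 1394.4 N at 375 mm from A.
ΣF_x = 0: A_x = 0.
ΣF_y = 0: A_y − 750 − 2.8·498 − 240 = 0 → A_y = 2384 N.
ΣM about A: M_A − 750·762 − (2.8·498)·375 − 240·518 = 0 → M_A = 1219000 N·mm.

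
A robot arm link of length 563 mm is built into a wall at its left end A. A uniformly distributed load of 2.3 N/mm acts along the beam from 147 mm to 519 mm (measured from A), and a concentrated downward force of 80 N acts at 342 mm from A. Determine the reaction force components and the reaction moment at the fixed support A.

Resultant of the distributed load: 2.3 × 372 = 855.6 N at 333 mm from A.
ΣF_x = 0: A_x = 0.
ΣF_y = 0: A_y − 2.3·372 − 80 = 0 → A_y = 935.6 N.
ΣM about A: M_A − (2.3·372)·333 − 80·342 = 0 → M_A = 312300 N·mm.

A_x = 0, A_y = 935.6 N, M_A = 312300 N·mm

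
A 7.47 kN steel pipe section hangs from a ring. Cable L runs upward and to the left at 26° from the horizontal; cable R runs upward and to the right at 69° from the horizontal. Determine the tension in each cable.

T_L = 2.687 kN, T_R = 6.740 kN

ΣF_x = 0: −T_L·cos26° + T_R·cos69° = 0 → T_R = 2.50802·T_L.
ΣF_y = 0: T_L·sin26° + T_R·sin69° = 7.47.
Substitute: T_L·(0.438371 + 2.50802·0.93358) = 7.47 → T_L = 2.68724 ≈ 2.687 kN.
Then T_R = 2.50802 × 2.68724 = 6.740 kN.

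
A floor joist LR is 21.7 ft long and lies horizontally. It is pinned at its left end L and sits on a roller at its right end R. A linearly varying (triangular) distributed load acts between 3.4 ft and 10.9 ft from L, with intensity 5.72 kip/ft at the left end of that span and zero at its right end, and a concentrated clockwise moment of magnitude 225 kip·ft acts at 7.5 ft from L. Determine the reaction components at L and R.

L_x = 0, L_y = 5.249 kip, R_y = 16.20 kip

Resultant of the triangular load: ½ × 5.72 × 7.5 = 21.45 kip, acting at 5.9 ft from L (one-third of the span from the peak).
ΣM about L: R_y·21.7 − (½·5.72·7.5)·5.9 − 225 = 0 → R_y = 351.555/21.7 = 16.2007 ≈ 16.20 kip.
ΣF_y = 0: L_y + 16.2007 − ½·5.72·7.5 = 0 → L_y = 5.249 kip.
ΣF_x = 0: no horizontal applied forces, so L_x = 0.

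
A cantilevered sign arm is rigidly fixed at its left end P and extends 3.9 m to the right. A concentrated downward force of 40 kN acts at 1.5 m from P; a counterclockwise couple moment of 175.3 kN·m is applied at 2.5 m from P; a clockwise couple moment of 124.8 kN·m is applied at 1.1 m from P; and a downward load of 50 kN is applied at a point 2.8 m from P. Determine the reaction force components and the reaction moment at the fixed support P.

ΣF_x = 0: P_x = 0.
ΣF_y = 0: P_y − 40 − 50 = 0 → P_y = 90.00 kN.
ΣM about P: M_P − 40·1.5 + 175.3 − 124.8 − 50·2.8 = 0 → M_P = 149.5 kN·m.

P_x = 0, P_y = 90.00 kN, M_P = 149.5 kN·m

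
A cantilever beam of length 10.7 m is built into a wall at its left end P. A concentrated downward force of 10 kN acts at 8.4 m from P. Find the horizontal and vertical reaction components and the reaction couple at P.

ΣF_x = 0: P_x = 0.
ΣF_y = 0: P_y − 10 = 0 → P_y = 10.00 kN.
ΣM about P: M_P − 10·8.4 = 0 → M_P = 84.00 kN·m.

P_x = 0, P_y = 10.00 kN, M_P = 84.00 kN·m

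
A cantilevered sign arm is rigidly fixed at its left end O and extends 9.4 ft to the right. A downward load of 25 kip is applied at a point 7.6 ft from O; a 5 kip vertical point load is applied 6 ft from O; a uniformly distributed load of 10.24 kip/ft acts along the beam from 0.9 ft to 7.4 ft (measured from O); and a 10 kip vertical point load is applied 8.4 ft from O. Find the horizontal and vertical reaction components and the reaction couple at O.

Resultant of the distributed load: 10.24 × 6.5 = 66.56 kip at 4.15 ft from O.
ΣF_x = 0: O_x = 0.
ΣF_y = 0: O_y − 25 − 5 − 10.24·6.5 − 10 = 0 → O_y = 106.6 kip.
ΣM about O: M_O − 25·7.6 − 5·6 − (10.24·6.5)·4.15 − 10·8.4 = 0 → M_O = 580.2 kip·ft.

O_x = 0, O_y = 106.6 kip, M_O = 580.2 kip·ft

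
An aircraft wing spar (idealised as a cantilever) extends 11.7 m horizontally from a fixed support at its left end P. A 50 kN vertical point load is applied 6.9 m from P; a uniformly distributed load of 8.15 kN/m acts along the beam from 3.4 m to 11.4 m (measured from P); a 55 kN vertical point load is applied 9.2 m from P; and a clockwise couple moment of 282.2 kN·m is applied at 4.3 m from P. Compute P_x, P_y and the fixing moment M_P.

P_x = 0, P_y = 170.2 kN, M_P = 1616 kN·m

Resultant of the distributed load: 8.15 × 8 = 65.2 kN at 7.4 m from P.
ΣF_x = 0: P_x = 0.
ΣF_y = 0: P_y − 50 − 8.15·8 − 55 = 0 → P_y = 170.2 kN.
ΣM about P: M_P − 50·6.9 − (8.15·8)·7.4 − 55·9.2 − 282.2 = 0 → M_P = 1616 kN·m.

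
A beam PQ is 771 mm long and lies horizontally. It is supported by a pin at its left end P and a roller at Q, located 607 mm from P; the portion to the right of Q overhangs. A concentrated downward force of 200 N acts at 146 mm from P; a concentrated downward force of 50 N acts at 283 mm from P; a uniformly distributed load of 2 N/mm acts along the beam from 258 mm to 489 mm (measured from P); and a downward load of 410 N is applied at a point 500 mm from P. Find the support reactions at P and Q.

P_x = 0, P_y = 428.6 N, Q_y = 693.4 N

Resultant of the distributed load: 2 × 231 = 462 N at 373.5 mm from P.
Taking moments about P: Q_y·607 − 200·146 − 50·283 − (2·231)·373.5 − 410·500 = 0 → Q_y = 420907/607 = 693.422 ≈ 693.4 N.
ΣF_y = 0: P_y + 693.422 − 200 − 50 − 2·231 − 410 = 0 → P_y = 428.6 N.
ΣF_x = 0: no horizontal applied forces, so P_x = 0.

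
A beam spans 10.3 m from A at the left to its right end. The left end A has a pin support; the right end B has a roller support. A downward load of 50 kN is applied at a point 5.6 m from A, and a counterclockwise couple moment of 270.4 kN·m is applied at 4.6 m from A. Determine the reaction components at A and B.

Taking moments about A: B_y·10.3 − 50·5.6 + 270.4 = 0 → B_y = 9.6/10.3 = 0.932039 ≈ 0.9320 kN.
ΣF_y = 0: A_y + 0.932039 − 50 = 0 → A_y = 49.07 kN.
ΣF_x = 0: no horizontal applied forces, so A_x = 0.

A_x = 0, A_y = 49.07 kN, B_y = 0.9320 kN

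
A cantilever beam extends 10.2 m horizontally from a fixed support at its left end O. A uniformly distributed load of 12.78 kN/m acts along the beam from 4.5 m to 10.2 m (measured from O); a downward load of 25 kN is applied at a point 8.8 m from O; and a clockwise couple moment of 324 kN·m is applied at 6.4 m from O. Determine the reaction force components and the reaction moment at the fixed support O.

Resultant of the distributed load: 12.78 × 5.7 = 72.846 kN at 7.35 m from O.
ΣF_x = 0: O_x = 0.
ΣF_y = 0: O_y − 12.78·5.7 − 25 = 0 → O_y = 97.85 kN.
ΣM about O: M_O − (12.78·5.7)·7.35 − 25·8.8 − 324 = 0 → M_O = 1079 kN·m.

O_x = 0, O_y = 97.85 kN, M_O = 1079 kN·m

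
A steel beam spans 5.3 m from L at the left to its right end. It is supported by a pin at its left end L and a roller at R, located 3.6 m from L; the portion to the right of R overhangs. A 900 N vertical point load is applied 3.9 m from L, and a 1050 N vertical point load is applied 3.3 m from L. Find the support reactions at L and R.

L_x = 0, L_y = 12.50 N, R_y = 1938 N

Moments about L: R_y·3.6 − 900·3.9 − 1050·3.3 = 0 → R_y = 6975/3.6 = 1937.5 ≈ 1938 N.
ΣF_y = 0: L_y + 1937.5 − 900 − 1050 = 0 → L_y = 12.50 N.
ΣF_x = 0: no horizontal applied forces, so L_x = 0.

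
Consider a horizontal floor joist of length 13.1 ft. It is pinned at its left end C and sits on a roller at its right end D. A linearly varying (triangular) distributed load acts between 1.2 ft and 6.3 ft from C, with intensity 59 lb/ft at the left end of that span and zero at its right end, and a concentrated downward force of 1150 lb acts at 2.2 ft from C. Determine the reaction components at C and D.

Resultant of the triangular load: ½ × 59 × 5.1 = 150.45 lb, acting at 2.9 ft from C (one-third of the span from the peak).
Moments about C: D_y·13.1 − (½·59·5.1)·2.9 − 1150·2.2 = 0 → D_y = 2966.305/13.1 = 226.435 ≈ 226.4 lb.
ΣF_y = 0: C_y + 226.435 − ½·59·5.1 − 1150 = 0 → C_y = 1074 lb.
ΣF_x = 0: no horizontal applied forces, so C_x = 0.

C_x = 0, C_y = 1074 lb, D_y = 226.4 lb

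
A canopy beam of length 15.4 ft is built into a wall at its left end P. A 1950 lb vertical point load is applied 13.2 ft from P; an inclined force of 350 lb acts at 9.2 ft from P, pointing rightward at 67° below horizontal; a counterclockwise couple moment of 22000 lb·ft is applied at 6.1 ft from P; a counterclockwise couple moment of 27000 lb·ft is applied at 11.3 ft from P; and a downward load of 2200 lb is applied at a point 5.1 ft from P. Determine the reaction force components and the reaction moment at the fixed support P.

P_x = -136.8 lb, P_y = 4472 lb, M_P = -9076 lb·ft

ΣF_x = 0: P_x + 350·cos67° = 0 → P_x = -136.8 lb.
ΣF_y = 0: P_y − 1950 − 350·sin67° − 2200 = 0 → P_y = 4472 lb.
ΣM about P: M_P − 1950·13.2 − 350·sin67°·9.2 + 22000 + 27000 − 2200·5.1 = 0 → M_P = -9076 lb·ft.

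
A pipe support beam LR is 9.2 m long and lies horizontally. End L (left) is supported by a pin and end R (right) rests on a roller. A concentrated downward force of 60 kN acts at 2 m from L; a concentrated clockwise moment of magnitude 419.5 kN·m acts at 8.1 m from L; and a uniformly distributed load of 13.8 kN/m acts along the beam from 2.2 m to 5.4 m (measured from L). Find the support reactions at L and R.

Resultant of the distributed load: 13.8 × 3.2 = 44.16 kN at 3.8 m from L.
Moments about L: R_y·9.2 − 60·2 − 419.5 − (13.8·3.2)·3.8 = 0 → R_y = 707.308/9.2 = 76.8813 ≈ 76.88 kN.
ΣF_y = 0: L_y + 76.8813 − 60 − 13.8·3.2 = 0 → L_y = 27.28 kN.
ΣF_x = 0: no horizontal applied forces, so L_x = 0.

L_x = 0, L_y = 27.28 kN, R_y = 76.88 kN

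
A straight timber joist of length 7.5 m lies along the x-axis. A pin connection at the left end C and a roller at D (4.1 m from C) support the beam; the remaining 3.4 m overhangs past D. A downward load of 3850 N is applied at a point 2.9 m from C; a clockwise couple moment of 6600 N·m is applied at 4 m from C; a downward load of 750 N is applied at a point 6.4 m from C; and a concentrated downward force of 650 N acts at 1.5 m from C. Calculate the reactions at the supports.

Moments about C: D_y·4.1 − 3850·2.9 − 6600 − 750·6.4 − 650·1.5 = 0 → D_y = 23540/4.1 = 5741.46 ≈ 5741 N.
ΣF_y = 0: C_y + 5741.46 − 3850 − 750 − 650 = 0 → C_y = -491.5 N.
ΣF_x = 0: no horizontal applied forces, so C_x = 0.

C_x = 0, C_y = -491.5 N, D_y = 5741 N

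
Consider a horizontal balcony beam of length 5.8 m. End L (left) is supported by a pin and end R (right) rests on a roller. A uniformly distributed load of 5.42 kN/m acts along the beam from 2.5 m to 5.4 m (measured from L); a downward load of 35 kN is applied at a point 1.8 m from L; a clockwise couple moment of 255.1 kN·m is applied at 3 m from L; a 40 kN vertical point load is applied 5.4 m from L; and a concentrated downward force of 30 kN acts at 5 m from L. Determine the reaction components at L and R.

Resultant of the distributed load: 5.42 × 2.9 = 15.718 kN at 3.95 m from L.
Taking moments about L: R_y·5.8 − (5.42·2.9)·3.95 − 35·1.8 − 255.1 − 40·5.4 − 30·5 = 0 → R_y = 746.1861/5.8 = 128.653 ≈ 128.7 kN.
ΣF_y = 0: L_y + 128.653 − 5.42·2.9 − 35 − 40 − 30 = 0 → L_y = -7.935 kN.
ΣF_x = 0: no horizontal applied forces, so L_x = 0.

L_x = 0, L_y = -7.935 kN, R_y = 128.7 kN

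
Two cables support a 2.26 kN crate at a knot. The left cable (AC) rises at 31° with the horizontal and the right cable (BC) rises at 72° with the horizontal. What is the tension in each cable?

ΣF_x = 0: −T_AC·cos31° + T_BC·cos72° = 0 → T_BC = 2.77385·T_AC.
ΣF_y = 0: T_AC·sin31° + T_BC·sin72° = 2.26.
Substitute: T_AC·(0.515038 + 2.77385·0.951057) = 2.26 → T_AC = 0.716749 ≈ 0.7167 kN.
Then T_BC = 2.77385 × 0.716749 = 1.988 kN.

T_AC = 0.7167 kN, T_BC = 1.988 kN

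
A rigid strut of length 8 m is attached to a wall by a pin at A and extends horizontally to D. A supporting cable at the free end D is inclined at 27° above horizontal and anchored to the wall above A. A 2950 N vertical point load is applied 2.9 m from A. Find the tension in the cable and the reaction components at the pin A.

T = 2356 N, A_x = 2099 N, A_y = 1881 N

ΣM about A: T·sin27°·8 − 2950·2.9 = 0 → T = 8555/(8·0.45399) = 2355.5 ≈ 2356 N.
ΣF_x = 0: A_x − T·cos27° = 0 → A_x = 2355.5 × 0.891007 = 2099 N.
ΣF_y = 0: A_y + T·sin27° − 2950 = 0 → A_y = 2950 − 2355.5 × 0.45399 = 1881 N.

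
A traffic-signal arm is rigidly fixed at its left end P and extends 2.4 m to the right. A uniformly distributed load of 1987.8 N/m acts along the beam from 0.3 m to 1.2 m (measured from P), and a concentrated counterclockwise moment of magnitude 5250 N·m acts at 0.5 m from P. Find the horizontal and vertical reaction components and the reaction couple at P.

P_x = 0, P_y = 1789 N, M_P = -3908 N·m

Resultant of the distributed load: 1987.8 × 0.9 = 1789.02 N at 0.75 m from P.
ΣF_x = 0: P_x = 0.
ΣF_y = 0: P_y − 1987.8·0.9 = 0 → P_y = 1789 N.
ΣM about P: M_P − (1987.8·0.9)·0.75 + 5250 = 0 → M_P = -3908 N·m.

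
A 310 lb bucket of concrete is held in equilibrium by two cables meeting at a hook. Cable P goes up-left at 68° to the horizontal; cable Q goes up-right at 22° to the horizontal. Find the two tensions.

T_P = 287.4 lb, T_Q = 116.1 lb

ΣF_x = 0: −T_P·cos68° + T_Q·cos22° = 0 → T_Q = 0.404026·T_P.
ΣF_y = 0: T_P·sin68° + T_Q·sin22° = 310.
Substitute: T_P·(0.927184 + 0.404026·0.374607) = 310 → T_P = 287.427 ≈ 287.4 lb.
Then T_Q = 0.404026 × 287.427 = 116.1 lb.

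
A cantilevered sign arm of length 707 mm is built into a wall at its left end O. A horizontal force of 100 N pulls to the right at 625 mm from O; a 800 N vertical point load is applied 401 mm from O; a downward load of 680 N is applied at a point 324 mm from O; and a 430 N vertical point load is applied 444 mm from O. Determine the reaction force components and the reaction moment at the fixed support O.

O_x = -100.0 N, O_y = 1910 N, M_O = 732000 N·mm

ΣF_x = 0: O_x + 100 = 0 → O_x = -100.0 N.
ΣF_y = 0: O_y − 800 − 680 − 430 = 0 → O_y = 1910 N.
ΣM about O: M_O − 800·401 − 680·324 − 430·444 = 0 → M_O = 732000 N·mm.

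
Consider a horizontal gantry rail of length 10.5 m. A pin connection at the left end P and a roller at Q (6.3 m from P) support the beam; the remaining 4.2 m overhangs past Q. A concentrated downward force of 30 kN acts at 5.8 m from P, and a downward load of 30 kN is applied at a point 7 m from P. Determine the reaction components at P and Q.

Taking moments about P: Q_y·6.3 − 30·5.8 − 30·7 = 0 → Q_y = 384/6.3 = 60.9524 ≈ 60.95 kN.
ΣF_y = 0: P_y + 60.9524 − 30 − 30 = 0 → P_y = -0.9524 kN.
ΣF_x = 0: no horizontal applied forces, so P_x = 0.

P_x = 0, P_y = -0.9524 kN, Q_y = 60.95 kN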